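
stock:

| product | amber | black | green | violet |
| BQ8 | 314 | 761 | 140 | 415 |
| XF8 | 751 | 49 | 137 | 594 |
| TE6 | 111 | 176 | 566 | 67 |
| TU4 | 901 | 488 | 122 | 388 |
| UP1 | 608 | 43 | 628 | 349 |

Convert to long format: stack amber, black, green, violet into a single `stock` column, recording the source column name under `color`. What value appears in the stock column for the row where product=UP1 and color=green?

628

Unpivoting turns each (product, wide-column) pair into one long row.
The wide cell at row UP1, column green holds 628, so the long row (UP1, green) has stock=628.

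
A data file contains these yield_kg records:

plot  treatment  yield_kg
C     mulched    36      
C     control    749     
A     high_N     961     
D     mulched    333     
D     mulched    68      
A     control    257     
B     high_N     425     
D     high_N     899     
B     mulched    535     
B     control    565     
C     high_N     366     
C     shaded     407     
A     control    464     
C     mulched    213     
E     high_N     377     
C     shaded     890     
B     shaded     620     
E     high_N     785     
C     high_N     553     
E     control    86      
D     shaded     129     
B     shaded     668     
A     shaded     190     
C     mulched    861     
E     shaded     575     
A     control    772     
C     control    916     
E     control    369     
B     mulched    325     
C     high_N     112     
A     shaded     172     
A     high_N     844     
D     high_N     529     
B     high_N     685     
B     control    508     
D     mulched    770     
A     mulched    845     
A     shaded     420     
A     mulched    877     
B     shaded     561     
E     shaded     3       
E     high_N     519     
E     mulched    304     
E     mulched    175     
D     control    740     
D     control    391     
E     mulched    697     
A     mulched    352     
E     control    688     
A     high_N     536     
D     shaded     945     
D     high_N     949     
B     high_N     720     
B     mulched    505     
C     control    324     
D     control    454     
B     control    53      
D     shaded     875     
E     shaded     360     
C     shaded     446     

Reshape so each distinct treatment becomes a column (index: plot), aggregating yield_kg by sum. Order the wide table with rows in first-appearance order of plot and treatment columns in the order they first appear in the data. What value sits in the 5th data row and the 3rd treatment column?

With rows in first-appearance order of plot, row 5 is plot=E. treatment columns in first-appearance order: mulched, control, high_N, shaded; column 3 is high_N.
Long rows with plot=E, treatment=high_N: 377 + 785 + 519 = 1681.

1681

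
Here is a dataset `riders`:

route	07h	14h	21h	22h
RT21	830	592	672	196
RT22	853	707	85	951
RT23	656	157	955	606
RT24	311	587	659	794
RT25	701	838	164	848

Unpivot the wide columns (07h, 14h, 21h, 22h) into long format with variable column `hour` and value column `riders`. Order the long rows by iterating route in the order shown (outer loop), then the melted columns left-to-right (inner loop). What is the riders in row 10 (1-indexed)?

20 rows total (5 × 4). Row 10: index ⌊(10-1)/4⌋ = 2 into route → RT23; (10-1) mod 4 = 1 into the melted columns → 14h.
So row 10 is (RT23, 14h, 157); riders = 157.

157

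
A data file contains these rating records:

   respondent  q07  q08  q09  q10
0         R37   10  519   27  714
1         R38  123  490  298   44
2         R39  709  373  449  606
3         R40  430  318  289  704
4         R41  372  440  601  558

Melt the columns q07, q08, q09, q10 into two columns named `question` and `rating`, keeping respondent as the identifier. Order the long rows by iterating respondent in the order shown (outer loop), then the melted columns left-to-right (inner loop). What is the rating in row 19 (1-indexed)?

20 rows total (5 × 4). Row 19: index ⌊(19-1)/4⌋ = 4 into respondent → R41; (19-1) mod 4 = 2 into the melted columns → q09.
So row 19 is (R41, q09, 601); rating = 601.

601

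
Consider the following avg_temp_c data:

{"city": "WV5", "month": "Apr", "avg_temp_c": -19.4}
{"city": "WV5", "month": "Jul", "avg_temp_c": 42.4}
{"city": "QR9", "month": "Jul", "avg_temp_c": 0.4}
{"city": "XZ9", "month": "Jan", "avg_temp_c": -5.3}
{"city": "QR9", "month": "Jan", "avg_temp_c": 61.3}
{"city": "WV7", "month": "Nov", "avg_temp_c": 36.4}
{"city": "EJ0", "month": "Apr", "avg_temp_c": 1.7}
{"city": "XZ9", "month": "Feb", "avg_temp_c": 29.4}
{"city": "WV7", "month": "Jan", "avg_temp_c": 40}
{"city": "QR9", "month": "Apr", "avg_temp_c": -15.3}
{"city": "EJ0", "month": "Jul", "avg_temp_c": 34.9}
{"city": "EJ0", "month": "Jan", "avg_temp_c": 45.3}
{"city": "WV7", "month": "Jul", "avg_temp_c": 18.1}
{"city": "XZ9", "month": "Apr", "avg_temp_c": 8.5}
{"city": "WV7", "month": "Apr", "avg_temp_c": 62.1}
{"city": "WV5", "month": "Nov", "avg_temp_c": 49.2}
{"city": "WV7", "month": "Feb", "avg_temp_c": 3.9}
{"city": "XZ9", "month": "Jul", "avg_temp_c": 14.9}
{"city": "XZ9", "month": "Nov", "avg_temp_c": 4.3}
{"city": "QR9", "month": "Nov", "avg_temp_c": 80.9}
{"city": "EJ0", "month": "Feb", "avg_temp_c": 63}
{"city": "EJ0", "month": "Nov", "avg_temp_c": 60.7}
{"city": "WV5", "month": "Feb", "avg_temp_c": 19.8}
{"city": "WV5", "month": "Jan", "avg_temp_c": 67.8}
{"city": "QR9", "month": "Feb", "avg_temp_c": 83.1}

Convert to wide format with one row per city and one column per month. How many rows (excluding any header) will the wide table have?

5 distinct city values → 5 rows.

5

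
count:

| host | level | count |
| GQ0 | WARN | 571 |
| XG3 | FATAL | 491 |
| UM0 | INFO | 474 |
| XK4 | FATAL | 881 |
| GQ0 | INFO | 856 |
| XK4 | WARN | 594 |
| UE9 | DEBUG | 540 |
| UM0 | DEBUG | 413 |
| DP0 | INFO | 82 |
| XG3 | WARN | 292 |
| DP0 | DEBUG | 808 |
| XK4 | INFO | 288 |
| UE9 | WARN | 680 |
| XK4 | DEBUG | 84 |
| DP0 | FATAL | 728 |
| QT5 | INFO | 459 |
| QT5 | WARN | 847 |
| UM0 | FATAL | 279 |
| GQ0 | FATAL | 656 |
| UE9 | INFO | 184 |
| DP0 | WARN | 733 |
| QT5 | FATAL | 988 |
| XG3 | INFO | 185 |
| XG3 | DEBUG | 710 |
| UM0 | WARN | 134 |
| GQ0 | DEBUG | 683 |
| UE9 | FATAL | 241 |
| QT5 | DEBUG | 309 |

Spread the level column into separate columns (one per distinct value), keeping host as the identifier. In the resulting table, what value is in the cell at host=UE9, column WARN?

680

Wide layout: rows indexed by host, columns are the 4 distinct level values (WARN, FATAL, INFO, DEBUG).
Cell (host=UE9, level=WARN) draws from the long row where host=UE9 and level=WARN, which has count=680.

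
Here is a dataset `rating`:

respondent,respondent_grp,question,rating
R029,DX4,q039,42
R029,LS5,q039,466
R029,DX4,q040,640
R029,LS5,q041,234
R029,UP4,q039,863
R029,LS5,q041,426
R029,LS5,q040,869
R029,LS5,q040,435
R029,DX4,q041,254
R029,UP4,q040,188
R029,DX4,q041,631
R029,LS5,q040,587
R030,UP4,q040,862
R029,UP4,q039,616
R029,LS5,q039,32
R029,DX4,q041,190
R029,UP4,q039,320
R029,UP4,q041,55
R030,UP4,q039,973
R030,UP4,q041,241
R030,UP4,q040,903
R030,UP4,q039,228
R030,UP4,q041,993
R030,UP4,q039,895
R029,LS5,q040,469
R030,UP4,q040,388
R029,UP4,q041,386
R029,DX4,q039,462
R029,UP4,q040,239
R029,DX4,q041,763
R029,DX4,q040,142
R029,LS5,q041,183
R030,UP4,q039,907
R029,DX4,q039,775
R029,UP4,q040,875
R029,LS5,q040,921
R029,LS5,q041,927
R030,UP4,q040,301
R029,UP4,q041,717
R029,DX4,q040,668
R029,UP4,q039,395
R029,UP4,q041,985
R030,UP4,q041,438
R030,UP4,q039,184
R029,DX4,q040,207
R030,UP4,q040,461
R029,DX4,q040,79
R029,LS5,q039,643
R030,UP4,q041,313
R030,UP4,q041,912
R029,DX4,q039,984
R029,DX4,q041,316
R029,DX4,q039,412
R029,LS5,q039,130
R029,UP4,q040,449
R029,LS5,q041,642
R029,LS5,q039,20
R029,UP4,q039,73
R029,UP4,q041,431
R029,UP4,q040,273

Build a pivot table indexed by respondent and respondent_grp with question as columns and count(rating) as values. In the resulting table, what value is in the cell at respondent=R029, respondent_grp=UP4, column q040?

Rows with respondent=R029, respondent_grp=UP4 and question=q040: rating values are 188, 239, 875, 449, 273.
5 rows match — count = 5.

5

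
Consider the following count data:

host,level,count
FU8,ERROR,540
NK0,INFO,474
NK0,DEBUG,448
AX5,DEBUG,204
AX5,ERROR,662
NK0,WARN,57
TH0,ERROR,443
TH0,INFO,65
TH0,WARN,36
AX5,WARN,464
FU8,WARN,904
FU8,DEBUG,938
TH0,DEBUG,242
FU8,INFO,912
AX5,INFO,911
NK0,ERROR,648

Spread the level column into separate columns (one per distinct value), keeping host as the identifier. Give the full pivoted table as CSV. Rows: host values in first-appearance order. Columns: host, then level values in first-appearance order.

Columns: host plus the 4 distinct level values (ERROR, INFO, DEBUG, WARN).
For example, row FU8 column ERROR takes count=540 from the long row (FU8, ERROR).

host,ERROR,INFO,DEBUG,WARN
FU8,540,912,938,904
NK0,648,474,448,57
AX5,662,911,204,464
TH0,443,65,242,36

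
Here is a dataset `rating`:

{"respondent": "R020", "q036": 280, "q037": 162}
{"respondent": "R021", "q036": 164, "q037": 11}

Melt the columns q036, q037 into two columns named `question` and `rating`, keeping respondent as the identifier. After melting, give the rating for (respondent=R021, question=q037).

Unpivoting turns each (respondent, wide-column) pair into one long row.
The wide cell at row R021, column q037 holds 11, so the long row (R021, q037) has rating=11.

11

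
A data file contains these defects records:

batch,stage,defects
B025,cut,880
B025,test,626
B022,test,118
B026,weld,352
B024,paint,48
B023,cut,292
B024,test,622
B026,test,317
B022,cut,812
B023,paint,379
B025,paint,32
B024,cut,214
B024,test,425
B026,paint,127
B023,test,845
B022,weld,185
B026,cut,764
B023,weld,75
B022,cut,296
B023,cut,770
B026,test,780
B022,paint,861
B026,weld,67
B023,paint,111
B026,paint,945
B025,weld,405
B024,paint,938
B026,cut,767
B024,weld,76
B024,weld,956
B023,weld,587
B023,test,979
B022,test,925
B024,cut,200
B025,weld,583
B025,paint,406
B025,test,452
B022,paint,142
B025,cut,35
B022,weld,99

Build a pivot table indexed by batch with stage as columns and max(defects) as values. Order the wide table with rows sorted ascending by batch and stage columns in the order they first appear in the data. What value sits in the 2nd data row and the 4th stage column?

379

With rows sorted ascending by batch, row 2 is batch=B023. stage columns in first-appearance order: cut, test, weld, paint; column 4 is paint.
Long rows with batch=B023, stage=paint: max(379, 111) = 379.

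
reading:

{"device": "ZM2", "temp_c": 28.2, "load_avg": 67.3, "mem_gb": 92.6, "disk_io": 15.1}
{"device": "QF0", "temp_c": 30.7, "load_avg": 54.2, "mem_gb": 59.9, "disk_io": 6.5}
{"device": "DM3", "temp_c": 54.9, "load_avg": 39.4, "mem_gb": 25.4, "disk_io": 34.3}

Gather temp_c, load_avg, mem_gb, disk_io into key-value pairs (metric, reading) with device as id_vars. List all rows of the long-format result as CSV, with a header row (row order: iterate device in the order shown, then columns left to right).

device,metric,reading
ZM2,temp_c,28.2
ZM2,load_avg,67.3
ZM2,mem_gb,92.6
ZM2,disk_io,15.1
QF0,temp_c,30.7
QF0,load_avg,54.2
QF0,mem_gb,59.9
QF0,disk_io,6.5
DM3,temp_c,54.9
DM3,load_avg,39.4
DM3,mem_gb,25.4
DM3,disk_io,34.3

Each (device, column) pair becomes one row: 3 × 4 = 12 rows.
For example, (ZM2, temp_c) → reading=28.2.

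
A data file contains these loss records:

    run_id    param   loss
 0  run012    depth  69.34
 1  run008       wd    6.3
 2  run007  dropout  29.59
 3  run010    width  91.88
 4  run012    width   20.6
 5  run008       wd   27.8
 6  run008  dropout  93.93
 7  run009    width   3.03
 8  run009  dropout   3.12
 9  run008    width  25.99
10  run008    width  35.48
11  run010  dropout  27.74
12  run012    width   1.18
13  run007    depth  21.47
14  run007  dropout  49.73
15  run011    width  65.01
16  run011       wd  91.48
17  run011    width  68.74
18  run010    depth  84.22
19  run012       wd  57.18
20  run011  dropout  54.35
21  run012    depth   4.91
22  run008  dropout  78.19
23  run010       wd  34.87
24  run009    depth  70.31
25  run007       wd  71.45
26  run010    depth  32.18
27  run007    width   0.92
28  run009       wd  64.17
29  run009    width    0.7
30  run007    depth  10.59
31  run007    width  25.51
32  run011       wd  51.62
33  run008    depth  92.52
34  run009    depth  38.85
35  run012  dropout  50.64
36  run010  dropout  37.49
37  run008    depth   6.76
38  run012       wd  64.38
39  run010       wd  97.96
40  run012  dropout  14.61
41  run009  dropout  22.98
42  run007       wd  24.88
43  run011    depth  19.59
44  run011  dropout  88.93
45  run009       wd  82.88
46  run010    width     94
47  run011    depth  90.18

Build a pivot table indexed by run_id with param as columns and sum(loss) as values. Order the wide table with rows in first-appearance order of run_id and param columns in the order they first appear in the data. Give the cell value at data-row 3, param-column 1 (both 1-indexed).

With rows in first-appearance order of run_id, row 3 is run_id=run007. param columns in first-appearance order: depth, wd, dropout, width; column 1 is depth.
Long rows with run_id=run007, param=depth: 21.47 + 10.59 = 32.06.

32.06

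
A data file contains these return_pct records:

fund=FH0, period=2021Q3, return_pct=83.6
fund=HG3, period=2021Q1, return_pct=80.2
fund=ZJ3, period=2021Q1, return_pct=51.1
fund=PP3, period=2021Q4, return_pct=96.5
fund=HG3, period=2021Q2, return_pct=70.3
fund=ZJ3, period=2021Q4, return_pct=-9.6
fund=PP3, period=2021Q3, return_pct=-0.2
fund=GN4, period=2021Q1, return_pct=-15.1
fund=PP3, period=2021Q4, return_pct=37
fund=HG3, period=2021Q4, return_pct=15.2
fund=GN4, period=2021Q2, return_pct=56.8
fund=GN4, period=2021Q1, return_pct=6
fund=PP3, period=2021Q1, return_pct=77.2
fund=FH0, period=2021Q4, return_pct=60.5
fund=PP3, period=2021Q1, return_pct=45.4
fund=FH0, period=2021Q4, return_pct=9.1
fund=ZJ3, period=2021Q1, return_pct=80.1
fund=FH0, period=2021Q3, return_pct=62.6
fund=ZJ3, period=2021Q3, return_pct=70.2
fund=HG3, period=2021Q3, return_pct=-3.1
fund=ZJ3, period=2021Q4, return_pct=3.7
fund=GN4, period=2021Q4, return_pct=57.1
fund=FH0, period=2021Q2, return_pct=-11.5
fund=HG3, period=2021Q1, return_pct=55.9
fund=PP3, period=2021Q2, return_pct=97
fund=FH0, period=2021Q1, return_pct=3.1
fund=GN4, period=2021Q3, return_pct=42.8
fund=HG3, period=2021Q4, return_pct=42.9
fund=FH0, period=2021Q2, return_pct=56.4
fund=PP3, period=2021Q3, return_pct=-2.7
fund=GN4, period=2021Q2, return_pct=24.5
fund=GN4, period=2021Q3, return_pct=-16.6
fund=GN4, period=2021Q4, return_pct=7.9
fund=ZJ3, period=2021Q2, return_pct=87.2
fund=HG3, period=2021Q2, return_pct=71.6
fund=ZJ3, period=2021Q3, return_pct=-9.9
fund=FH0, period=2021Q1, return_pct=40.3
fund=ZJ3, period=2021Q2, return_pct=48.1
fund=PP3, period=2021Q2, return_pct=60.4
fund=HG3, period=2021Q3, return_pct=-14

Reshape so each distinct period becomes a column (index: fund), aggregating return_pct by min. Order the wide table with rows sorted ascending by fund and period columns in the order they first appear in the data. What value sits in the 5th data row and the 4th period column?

48.1

With rows sorted ascending by fund, row 5 is fund=ZJ3. period columns in first-appearance order: 2021Q3, 2021Q1, 2021Q4, 2021Q2; column 4 is 2021Q2.
Long rows with fund=ZJ3, period=2021Q2: min(87.2, 48.1) = 48.1.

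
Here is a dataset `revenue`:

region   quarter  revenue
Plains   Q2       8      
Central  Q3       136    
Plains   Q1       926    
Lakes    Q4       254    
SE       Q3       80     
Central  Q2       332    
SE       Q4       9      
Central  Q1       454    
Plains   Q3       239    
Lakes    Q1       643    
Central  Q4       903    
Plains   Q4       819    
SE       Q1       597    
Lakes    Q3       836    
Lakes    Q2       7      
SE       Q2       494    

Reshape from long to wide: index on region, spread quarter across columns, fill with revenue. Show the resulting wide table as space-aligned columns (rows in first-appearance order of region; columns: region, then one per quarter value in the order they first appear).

Columns: region plus the 4 distinct quarter values (Q2, Q3, Q1, Q4).
For example, row Plains column Q2 takes revenue=8 from the long row (Plains, Q2).

region   Q2   Q3   Q1   Q4 
Plains   8    239  926  819
Central  332  136  454  903
Lakes    7    836  643  254
SE       494  80   597  9  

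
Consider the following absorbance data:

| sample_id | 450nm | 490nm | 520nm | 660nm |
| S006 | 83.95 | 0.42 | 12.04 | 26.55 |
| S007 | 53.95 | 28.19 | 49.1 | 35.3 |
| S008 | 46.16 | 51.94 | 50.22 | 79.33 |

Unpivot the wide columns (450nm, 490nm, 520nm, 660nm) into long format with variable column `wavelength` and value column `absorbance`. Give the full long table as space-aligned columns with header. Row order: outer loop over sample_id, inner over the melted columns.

sample_id  wavelength  absorbance
S006       450nm       83.95     
S006       490nm       0.42      
S006       520nm       12.04     
S006       660nm       26.55     
S007       450nm       53.95     
S007       490nm       28.19     
S007       520nm       49.1      
S007       660nm       35.3      
S008       450nm       46.16     
S008       490nm       51.94     
S008       520nm       50.22     
S008       660nm       79.33     

Each (sample_id, column) pair becomes one row: 3 × 4 = 12 rows.
For example, (S006, 450nm) → absorbance=83.95.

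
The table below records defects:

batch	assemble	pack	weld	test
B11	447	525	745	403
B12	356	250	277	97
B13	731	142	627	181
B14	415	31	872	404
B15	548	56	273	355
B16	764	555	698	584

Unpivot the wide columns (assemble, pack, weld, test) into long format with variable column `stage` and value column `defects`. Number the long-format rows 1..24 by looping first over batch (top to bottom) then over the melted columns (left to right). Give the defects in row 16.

404

24 rows total (6 × 4). Row 16: index ⌊(16-1)/4⌋ = 3 into batch → B14; (16-1) mod 4 = 3 into the melted columns → test.
So row 16 is (B14, test, 404); defects = 404.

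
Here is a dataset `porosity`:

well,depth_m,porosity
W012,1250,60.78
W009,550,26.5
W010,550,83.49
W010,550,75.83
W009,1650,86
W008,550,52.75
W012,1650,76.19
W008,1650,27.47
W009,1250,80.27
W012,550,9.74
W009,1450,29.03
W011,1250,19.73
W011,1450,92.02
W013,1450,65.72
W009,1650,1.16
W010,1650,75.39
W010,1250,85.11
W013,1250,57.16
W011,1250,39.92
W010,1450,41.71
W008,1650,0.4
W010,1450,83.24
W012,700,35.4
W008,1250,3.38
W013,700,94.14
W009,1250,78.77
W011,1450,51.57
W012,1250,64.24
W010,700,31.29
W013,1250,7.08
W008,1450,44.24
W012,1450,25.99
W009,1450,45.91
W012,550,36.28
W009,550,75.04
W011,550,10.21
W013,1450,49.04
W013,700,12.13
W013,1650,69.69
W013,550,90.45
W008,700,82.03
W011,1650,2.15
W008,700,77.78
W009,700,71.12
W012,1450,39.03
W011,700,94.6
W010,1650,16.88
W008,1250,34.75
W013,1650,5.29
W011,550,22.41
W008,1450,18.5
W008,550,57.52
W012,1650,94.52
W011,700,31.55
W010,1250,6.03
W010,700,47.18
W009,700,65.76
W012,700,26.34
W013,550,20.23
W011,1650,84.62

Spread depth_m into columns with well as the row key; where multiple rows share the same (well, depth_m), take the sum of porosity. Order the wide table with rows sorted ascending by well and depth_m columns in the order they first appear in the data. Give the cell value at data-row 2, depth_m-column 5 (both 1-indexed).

With rows sorted ascending by well, row 2 is well=W009. depth_m columns in first-appearance order: 1250, 550, 1650, 1450, 700; column 5 is 700.
Long rows with well=W009, depth_m=700: 71.12 + 65.76 = 136.88.

136.88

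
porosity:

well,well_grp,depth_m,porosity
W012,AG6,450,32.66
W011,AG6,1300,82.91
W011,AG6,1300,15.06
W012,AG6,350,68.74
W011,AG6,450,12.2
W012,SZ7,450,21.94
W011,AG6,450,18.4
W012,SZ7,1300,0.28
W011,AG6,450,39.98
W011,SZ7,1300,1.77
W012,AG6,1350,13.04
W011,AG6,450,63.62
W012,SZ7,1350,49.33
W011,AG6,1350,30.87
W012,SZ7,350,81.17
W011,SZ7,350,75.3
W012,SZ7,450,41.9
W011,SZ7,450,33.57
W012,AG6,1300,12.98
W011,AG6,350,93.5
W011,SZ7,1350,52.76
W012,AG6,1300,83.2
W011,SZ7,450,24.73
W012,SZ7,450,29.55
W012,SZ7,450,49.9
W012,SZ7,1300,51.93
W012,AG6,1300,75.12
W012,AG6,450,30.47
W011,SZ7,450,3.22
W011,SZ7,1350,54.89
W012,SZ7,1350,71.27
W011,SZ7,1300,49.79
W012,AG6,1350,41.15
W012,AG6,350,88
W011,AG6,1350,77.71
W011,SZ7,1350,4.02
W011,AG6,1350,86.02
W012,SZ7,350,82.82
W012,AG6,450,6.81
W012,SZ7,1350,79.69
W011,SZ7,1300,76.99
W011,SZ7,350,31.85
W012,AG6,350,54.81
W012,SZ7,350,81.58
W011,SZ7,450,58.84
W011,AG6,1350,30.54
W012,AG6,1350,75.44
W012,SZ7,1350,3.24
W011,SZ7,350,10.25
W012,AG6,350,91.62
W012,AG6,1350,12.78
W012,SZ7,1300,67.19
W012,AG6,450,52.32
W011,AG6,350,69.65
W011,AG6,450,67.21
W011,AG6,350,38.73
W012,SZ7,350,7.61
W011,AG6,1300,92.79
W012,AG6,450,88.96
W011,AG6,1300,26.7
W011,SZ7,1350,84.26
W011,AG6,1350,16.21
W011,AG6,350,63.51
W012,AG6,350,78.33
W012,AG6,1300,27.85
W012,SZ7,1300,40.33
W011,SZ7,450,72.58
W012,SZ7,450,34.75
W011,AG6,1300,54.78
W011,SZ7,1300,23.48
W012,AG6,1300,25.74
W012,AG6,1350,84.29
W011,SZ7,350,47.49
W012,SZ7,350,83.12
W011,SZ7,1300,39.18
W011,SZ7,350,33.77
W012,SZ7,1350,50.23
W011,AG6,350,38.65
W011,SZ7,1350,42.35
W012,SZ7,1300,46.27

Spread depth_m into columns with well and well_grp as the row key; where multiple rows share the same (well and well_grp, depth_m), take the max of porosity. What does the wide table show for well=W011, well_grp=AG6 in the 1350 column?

Rows with well=W011, well_grp=AG6 and depth_m=1350: porosity values are 30.87, 77.71, 86.02, 30.54, 16.21.
max(30.87, 77.71, 86.02, 30.54, 16.21) = 86.02.

86.02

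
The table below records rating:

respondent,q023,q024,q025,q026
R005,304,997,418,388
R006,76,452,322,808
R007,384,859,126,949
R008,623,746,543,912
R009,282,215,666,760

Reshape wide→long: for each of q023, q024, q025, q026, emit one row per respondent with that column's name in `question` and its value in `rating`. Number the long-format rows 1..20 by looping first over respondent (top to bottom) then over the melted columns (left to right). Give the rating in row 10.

20 rows total (5 × 4). Row 10: index ⌊(10-1)/4⌋ = 2 into respondent → R007; (10-1) mod 4 = 1 into the melted columns → q024.
So row 10 is (R007, q024, 859); rating = 859.

859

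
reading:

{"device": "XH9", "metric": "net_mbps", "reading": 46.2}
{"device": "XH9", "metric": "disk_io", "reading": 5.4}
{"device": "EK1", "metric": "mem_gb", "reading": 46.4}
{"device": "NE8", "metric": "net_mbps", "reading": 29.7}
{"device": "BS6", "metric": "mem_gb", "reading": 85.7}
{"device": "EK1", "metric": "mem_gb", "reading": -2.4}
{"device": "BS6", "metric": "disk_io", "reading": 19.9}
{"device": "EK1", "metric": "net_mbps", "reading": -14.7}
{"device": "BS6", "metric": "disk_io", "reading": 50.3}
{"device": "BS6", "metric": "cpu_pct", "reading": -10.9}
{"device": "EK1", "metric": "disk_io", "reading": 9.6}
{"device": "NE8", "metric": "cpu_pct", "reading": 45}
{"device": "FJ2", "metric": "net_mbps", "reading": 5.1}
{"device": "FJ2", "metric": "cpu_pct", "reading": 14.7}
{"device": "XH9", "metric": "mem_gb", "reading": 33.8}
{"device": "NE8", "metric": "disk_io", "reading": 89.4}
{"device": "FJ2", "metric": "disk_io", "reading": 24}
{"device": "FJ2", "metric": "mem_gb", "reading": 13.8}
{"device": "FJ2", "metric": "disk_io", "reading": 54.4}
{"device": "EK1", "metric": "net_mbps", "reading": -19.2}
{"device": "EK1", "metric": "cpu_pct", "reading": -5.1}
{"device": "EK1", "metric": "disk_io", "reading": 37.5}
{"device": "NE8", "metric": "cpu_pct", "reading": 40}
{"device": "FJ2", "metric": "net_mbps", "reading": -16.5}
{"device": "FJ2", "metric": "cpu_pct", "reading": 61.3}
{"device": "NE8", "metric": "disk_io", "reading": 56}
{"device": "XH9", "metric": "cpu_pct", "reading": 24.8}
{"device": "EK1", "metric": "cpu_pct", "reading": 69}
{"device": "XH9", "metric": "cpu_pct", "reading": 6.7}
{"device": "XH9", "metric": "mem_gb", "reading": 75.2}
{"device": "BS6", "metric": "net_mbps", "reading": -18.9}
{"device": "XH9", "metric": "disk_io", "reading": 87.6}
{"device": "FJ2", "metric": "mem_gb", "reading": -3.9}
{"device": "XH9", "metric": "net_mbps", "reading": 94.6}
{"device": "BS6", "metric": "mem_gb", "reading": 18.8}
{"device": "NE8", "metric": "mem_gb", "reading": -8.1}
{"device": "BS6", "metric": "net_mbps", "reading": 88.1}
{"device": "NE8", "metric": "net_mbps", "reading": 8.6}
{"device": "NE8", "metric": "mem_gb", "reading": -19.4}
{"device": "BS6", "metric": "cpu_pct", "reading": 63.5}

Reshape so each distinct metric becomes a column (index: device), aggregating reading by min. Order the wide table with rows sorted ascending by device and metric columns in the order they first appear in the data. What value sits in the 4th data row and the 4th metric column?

With rows sorted ascending by device, row 4 is device=NE8. metric columns in first-appearance order: net_mbps, disk_io, mem_gb, cpu_pct; column 4 is cpu_pct.
Long rows with device=NE8, metric=cpu_pct: min(45, 40) = 40.

40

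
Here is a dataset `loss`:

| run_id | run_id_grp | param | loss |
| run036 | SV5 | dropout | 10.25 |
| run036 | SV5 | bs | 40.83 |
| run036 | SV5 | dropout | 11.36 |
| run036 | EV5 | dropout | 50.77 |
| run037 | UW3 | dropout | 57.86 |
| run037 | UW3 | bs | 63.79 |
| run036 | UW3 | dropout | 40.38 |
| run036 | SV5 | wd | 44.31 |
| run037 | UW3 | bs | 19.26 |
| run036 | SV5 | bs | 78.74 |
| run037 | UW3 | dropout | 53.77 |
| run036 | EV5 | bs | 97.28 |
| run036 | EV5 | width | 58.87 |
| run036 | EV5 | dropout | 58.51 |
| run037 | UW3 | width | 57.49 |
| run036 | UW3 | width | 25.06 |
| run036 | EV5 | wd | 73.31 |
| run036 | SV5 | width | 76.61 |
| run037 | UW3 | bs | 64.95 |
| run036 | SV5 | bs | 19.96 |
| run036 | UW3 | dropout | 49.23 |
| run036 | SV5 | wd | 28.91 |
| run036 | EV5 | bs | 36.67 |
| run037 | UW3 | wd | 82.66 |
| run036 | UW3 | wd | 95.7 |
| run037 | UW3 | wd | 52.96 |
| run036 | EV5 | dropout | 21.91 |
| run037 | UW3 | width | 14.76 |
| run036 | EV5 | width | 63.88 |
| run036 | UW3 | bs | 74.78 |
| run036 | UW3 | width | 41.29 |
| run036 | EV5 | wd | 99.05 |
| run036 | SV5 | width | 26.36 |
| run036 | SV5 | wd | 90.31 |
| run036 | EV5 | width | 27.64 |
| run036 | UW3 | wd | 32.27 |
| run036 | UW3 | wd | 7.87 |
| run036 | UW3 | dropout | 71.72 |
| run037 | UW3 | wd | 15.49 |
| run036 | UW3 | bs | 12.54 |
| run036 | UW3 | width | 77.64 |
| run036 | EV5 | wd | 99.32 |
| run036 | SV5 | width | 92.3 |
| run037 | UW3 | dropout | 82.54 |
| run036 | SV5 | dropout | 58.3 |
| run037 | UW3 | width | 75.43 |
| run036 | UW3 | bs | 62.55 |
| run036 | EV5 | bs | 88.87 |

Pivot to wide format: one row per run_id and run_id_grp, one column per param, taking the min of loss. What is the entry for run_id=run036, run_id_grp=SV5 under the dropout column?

10.25

Rows with run_id=run036, run_id_grp=SV5 and param=dropout: loss values are 10.25, 11.36, 58.3.
min(10.25, 11.36, 58.3) = 10.25.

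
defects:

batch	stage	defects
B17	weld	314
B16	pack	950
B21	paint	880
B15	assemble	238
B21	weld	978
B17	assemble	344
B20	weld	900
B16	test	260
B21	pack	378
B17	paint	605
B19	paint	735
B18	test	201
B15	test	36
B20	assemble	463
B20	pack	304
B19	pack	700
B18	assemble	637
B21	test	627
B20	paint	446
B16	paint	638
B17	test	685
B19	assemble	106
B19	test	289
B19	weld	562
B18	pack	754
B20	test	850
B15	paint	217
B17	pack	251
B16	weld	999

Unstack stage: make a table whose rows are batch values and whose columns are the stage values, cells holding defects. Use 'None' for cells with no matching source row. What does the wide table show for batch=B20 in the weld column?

The long row with batch=B20, stage=weld has defects=900.

900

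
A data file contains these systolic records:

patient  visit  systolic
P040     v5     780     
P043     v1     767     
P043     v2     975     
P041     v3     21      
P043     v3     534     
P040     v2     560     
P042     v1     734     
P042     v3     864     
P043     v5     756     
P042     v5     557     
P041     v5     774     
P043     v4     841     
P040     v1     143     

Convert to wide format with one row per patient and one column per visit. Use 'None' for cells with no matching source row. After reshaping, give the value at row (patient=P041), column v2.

No long-format row has patient=P041 and visit=v2, so the cell is None.

None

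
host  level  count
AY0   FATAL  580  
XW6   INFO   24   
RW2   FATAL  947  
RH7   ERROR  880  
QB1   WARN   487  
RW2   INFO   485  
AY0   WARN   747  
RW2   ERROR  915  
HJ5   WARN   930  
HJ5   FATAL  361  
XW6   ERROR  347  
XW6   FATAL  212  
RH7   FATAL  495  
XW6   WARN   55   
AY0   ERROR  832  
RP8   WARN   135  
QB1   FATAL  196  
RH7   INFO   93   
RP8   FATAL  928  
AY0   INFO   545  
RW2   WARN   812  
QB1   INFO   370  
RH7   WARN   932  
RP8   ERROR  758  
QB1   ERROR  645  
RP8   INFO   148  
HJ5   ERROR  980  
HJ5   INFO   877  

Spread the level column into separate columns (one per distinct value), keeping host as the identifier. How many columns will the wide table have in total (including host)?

5

1 column for host plus 4 distinct level values → 5 columns.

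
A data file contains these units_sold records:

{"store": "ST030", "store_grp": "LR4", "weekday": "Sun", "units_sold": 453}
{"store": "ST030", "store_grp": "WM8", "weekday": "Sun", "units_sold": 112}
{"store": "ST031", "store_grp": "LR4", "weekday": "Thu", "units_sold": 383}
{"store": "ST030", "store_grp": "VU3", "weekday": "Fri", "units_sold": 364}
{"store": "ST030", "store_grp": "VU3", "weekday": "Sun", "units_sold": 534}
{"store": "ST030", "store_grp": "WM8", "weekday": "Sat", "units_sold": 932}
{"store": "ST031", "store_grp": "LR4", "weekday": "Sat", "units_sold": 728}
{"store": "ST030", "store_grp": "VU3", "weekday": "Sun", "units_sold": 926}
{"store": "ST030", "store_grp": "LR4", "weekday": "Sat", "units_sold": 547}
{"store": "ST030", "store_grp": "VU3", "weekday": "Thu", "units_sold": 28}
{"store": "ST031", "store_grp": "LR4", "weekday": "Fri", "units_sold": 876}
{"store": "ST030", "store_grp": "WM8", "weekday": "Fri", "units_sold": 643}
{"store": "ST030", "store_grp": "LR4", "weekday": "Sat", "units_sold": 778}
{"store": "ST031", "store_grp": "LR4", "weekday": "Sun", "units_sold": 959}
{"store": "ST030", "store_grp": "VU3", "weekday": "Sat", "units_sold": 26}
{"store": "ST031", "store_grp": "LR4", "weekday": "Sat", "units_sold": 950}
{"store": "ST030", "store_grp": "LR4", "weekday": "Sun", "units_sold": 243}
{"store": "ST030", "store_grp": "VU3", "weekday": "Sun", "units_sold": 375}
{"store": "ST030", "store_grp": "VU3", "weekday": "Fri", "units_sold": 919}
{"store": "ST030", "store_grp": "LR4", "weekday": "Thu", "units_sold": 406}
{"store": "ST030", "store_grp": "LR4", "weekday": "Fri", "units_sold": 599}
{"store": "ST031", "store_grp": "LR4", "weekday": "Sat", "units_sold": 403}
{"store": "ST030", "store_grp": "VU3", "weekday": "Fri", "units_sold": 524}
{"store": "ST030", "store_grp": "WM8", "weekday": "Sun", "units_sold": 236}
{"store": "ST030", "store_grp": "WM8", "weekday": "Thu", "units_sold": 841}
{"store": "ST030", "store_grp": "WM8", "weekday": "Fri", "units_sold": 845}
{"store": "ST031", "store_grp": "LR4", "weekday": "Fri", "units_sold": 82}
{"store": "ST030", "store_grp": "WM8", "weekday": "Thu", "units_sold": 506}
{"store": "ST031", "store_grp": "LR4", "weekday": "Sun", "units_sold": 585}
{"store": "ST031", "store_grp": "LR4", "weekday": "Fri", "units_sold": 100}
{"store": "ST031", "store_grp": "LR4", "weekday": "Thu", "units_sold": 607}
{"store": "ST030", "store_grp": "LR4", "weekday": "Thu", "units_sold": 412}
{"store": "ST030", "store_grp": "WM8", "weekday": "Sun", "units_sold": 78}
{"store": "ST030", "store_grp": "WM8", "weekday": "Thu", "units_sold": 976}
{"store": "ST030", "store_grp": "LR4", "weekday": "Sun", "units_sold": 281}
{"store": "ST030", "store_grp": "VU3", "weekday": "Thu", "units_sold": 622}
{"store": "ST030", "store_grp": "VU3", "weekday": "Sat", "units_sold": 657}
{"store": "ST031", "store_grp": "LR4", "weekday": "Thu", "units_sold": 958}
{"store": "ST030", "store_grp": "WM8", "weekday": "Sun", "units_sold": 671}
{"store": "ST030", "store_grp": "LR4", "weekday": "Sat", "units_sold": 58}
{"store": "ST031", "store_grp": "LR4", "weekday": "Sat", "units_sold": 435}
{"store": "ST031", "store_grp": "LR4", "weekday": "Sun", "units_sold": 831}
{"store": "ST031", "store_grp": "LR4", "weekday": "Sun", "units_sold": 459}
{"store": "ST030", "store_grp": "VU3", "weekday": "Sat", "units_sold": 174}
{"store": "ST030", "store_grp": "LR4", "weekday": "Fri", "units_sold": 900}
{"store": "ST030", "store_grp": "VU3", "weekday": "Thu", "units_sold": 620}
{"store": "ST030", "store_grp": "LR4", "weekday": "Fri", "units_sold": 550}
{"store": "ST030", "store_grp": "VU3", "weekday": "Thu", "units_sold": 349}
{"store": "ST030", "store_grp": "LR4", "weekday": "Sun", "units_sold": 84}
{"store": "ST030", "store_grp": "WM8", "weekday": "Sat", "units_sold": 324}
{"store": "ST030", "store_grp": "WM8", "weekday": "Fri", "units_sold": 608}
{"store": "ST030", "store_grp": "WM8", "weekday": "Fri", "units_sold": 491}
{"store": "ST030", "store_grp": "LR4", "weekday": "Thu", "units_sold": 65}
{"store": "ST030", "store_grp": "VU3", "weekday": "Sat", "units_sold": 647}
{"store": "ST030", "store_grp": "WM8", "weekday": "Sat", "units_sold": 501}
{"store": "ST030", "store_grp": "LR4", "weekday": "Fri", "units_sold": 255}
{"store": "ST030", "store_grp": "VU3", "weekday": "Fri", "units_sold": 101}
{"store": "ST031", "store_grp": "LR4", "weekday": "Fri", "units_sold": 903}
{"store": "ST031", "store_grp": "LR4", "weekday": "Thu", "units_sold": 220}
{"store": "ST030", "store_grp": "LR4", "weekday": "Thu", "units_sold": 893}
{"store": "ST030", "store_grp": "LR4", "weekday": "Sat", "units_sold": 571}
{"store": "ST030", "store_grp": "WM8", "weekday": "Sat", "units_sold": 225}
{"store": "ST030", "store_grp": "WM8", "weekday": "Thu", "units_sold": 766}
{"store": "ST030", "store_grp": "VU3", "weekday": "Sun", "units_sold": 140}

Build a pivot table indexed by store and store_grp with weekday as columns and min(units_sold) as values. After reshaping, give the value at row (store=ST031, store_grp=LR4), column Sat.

Rows with store=ST031, store_grp=LR4 and weekday=Sat: units_sold values are 728, 950, 403, 435.
min(728, 950, 403, 435) = 403.

403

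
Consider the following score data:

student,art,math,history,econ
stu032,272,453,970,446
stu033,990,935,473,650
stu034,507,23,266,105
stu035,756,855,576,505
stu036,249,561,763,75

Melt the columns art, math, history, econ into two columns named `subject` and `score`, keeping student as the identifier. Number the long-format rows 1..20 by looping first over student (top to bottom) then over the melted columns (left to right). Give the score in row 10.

23

20 rows total (5 × 4). Row 10: index ⌊(10-1)/4⌋ = 2 into student → stu034; (10-1) mod 4 = 1 into the melted columns → math.
So row 10 is (stu034, math, 23); score = 23.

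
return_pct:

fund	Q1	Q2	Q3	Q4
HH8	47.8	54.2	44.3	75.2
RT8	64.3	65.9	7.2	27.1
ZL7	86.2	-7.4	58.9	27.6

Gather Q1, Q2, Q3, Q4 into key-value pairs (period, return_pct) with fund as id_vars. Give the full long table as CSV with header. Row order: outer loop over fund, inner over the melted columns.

Each (fund, column) pair becomes one row: 3 × 4 = 12 rows.
For example, (HH8, Q1) → return_pct=47.8.

fund,period,return_pct
HH8,Q1,47.8
HH8,Q2,54.2
HH8,Q3,44.3
HH8,Q4,75.2
RT8,Q1,64.3
RT8,Q2,65.9
RT8,Q3,7.2
RT8,Q4,27.1
ZL7,Q1,86.2
ZL7,Q2,-7.4
ZL7,Q3,58.9
ZL7,Q4,27.6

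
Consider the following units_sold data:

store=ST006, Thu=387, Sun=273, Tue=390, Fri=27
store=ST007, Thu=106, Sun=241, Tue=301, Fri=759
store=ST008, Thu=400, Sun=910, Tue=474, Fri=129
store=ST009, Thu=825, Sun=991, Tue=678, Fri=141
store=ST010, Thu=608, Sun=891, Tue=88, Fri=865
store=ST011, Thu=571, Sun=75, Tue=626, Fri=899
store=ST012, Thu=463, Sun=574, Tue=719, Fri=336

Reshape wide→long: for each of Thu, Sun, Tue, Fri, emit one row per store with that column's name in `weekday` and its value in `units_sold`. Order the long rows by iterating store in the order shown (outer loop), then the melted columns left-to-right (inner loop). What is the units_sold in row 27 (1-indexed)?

719

28 rows total (7 × 4). Row 27: index ⌊(27-1)/4⌋ = 6 into store → ST012; (27-1) mod 4 = 2 into the melted columns → Tue.
So row 27 is (ST012, Tue, 719); units_sold = 719.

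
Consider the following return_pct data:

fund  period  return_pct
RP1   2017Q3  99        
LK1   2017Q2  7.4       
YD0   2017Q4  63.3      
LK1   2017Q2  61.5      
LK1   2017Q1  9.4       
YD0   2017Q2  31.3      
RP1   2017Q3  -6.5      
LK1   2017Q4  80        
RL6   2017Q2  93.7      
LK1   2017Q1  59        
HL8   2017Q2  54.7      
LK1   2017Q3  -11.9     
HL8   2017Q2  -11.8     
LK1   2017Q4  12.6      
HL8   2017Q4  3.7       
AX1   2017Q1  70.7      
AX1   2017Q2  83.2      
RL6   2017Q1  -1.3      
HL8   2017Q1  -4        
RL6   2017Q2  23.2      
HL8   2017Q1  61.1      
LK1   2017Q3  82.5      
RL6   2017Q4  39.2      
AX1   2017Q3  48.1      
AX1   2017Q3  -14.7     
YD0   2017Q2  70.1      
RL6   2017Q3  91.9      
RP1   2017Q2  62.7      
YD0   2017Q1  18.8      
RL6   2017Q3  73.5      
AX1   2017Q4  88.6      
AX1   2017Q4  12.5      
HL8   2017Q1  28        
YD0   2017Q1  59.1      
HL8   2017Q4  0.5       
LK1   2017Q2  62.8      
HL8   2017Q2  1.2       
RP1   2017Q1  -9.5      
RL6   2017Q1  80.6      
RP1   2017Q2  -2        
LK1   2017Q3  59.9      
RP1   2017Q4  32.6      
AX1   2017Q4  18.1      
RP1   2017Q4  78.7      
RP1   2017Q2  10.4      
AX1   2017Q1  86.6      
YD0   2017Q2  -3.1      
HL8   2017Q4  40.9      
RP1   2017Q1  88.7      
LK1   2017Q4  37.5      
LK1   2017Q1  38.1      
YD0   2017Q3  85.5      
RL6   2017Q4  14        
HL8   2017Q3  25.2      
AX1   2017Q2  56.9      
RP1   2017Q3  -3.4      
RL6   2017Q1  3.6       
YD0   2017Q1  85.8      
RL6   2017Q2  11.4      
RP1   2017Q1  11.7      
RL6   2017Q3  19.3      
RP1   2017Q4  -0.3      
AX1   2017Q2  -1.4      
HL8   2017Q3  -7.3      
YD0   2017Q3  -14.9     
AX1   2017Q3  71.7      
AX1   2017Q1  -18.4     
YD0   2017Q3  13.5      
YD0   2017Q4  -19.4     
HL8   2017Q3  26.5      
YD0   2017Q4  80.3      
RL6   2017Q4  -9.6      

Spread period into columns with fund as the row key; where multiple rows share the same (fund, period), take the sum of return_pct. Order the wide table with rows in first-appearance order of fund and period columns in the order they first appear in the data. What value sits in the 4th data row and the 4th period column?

82.9

With rows in first-appearance order of fund, row 4 is fund=RL6. period columns in first-appearance order: 2017Q3, 2017Q2, 2017Q4, 2017Q1; column 4 is 2017Q1.
Long rows with fund=RL6, period=2017Q1: -1.3 + 80.6 + 3.6 = 82.9.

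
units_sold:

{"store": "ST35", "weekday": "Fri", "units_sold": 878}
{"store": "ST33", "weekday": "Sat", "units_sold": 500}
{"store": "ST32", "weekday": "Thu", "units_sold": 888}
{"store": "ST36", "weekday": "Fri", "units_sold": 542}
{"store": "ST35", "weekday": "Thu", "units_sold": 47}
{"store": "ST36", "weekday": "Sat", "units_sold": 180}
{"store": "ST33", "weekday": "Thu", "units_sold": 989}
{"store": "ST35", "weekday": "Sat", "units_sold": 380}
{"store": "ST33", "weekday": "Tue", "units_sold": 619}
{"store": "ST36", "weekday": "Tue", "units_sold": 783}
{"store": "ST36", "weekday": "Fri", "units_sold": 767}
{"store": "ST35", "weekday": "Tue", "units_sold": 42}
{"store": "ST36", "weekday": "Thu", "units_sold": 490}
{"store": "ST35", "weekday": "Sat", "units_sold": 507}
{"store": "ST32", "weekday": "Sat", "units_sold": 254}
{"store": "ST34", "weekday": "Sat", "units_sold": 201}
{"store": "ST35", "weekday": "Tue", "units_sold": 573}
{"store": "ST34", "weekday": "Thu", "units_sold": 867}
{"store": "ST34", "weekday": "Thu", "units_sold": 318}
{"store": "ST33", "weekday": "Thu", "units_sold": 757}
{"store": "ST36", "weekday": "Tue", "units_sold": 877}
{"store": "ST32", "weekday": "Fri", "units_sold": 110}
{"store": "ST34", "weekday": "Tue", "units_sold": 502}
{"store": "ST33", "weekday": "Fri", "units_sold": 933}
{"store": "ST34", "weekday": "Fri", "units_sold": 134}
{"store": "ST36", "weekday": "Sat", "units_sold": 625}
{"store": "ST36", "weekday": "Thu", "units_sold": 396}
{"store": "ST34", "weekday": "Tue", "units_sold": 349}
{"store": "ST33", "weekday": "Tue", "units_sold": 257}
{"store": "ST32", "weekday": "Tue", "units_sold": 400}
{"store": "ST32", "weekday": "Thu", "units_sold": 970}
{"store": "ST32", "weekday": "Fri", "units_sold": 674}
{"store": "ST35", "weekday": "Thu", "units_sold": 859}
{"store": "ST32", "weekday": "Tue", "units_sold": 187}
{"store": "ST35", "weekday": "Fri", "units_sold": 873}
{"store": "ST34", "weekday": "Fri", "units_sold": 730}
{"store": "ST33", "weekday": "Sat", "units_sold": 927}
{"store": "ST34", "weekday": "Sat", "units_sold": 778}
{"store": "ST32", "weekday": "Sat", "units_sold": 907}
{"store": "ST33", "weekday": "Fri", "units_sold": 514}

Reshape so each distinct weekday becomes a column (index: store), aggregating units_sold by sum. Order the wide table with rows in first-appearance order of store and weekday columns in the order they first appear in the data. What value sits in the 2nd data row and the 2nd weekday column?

1427

With rows in first-appearance order of store, row 2 is store=ST33. weekday columns in first-appearance order: Fri, Sat, Thu, Tue; column 2 is Sat.
Long rows with store=ST33, weekday=Sat: 500 + 927 = 1427.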